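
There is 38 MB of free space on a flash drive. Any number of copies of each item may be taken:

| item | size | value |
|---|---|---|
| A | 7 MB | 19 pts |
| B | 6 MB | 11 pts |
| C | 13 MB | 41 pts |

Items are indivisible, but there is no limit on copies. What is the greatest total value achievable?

Best value-per-unit is C at 41/13; filling with it alone gives 2×41 = 82.
Optimal mix: 2×B + 2×C → size 38, value 104.

104 pts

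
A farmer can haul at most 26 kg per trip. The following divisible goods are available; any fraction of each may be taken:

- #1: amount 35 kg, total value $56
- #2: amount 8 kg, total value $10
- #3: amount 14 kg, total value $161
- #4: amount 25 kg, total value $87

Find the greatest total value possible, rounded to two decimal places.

Take in order of value per unit:
- #3 (161/14 per unit): all 14 → value 161, running total 161.00
- #4 (87/25 per unit): 12 of 25 → value 12×87/25 = 41.7600, running total 202.76
Total 202.76.

202.76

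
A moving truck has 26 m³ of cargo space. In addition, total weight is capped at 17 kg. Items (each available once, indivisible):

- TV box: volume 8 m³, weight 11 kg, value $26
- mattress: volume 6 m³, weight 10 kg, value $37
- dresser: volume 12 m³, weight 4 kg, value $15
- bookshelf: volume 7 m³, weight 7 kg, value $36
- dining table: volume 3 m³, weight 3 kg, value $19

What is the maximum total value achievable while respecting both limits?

$73

Feasible sets respecting both limits:
- mattress+bookshelf: volume 13, weight 17, value 73
- mattress+dresser+dining table: volume 21, weight 17, value 71
- dresser+bookshelf+dining table: volume 22, weight 14, value 70
- mattress+dining table: volume 9, weight 13, value 56
Best: $73.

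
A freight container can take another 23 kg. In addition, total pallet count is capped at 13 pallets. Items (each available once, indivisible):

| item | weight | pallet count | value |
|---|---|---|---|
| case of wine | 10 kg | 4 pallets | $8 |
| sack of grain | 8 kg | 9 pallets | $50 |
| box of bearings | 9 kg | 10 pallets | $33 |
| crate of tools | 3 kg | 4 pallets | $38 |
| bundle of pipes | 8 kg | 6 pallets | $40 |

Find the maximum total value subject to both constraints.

$88

Feasible sets respecting both limits:
- sack of grain+crate of tools: weight 11, pallet count 13, value 88
- crate of tools+bundle of pipes: weight 11, pallet count 10, value 78
- case of wine+sack of grain: weight 18, pallet count 13, value 58
- sack of grain: weight 8, pallet count 9, value 50
Best: $88.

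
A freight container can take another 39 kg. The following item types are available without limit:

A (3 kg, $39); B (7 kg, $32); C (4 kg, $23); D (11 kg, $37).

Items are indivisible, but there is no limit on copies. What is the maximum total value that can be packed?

Best value-per-unit is A at 39/3, and filling with it alone uses weight 13×3=39. No mix of the others beats 13×39 = 507.

$507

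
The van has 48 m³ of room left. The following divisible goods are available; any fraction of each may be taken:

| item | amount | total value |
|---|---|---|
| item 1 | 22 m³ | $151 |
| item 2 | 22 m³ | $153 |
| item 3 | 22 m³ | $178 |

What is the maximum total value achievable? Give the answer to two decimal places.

358.45

Take in order of value per unit:
- item 3 (178/22 per unit): all 22 → value 178, running total 178.00
- item 2 (153/22 per unit): all 22 → value 153, running total 331.00
- item 1 (151/22 per unit): 4 of 22 → value 4×151/22 = 27.4545, running total 358.45
Total 358.45.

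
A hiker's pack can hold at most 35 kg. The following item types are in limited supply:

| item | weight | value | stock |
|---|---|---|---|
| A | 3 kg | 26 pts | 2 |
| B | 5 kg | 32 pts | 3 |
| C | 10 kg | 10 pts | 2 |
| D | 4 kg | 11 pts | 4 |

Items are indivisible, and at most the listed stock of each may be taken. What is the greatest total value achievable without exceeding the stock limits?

181 pts

Best selections within weight 35 and stock limits:
- 2×A + 3×B + 3×D: weight 33, value 181
- 2×A + 3×B + 2×D: weight 29, value 170
- 2×A + 3×B + 1×C + 1×D: weight 35, value 169
Best: 181 pts.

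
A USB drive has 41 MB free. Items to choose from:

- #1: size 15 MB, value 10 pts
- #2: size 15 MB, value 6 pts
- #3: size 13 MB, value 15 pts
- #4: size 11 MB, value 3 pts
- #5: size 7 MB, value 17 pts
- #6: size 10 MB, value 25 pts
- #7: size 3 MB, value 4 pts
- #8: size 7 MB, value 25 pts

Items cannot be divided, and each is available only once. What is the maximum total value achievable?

Check high-value combinations within 41 MB:
- #3+#5+#6+#7+#8: size 13+7+10+3+7=40, value 15+17+25+4+25=86
- #3+#5+#6+#8: size 13+7+10+7=37, value 15+17+25+25=82
- #1+#5+#6+#8: size 15+7+10+7=39, value 10+17+25+25=77
- #4+#5+#6+#7+#8: size 11+7+10+3+7=38, value 3+17+25+4+25=74
- #2+#5+#6+#8: size 15+7+10+7=39, value 6+17+25+25=73
Best: 86 pts.

86 pts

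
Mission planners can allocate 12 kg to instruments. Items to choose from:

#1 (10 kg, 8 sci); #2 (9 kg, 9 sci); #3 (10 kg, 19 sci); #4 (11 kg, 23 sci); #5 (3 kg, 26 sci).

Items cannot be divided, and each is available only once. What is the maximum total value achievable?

This is a 0/1 knapsack; check combinations near the capacity.
- #2+#5: mass 9+3=12, value 9+26=35
- #5: mass 3, value 26
- #4: mass 11, value 23
- #3: mass 10, value 19
Best: 35 sci.

35 sci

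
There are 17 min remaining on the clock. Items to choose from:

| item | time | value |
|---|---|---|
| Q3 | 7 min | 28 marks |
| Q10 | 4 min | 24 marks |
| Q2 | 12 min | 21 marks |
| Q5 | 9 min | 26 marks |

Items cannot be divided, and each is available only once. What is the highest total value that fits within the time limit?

Check high-value combinations within 17 min:
- Q3+Q5: time 7+9=16, value 28+26=54
- Q3+Q10: time 7+4=11, value 28+24=52
- Q10+Q5: time 4+9=13, value 24+26=50
Best: 54 marks.

54 marks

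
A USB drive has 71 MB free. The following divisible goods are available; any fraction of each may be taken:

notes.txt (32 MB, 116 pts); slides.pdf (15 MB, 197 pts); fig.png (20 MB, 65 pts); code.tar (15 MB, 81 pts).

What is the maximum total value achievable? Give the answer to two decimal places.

423.25

Take in order of value per unit:
- slides.pdf (197/15 per unit): all 15 → value 197, running total 197.00
- code.tar (81/15 per unit): all 15 → value 81, running total 278.00
- notes.txt (116/32 per unit): all 32 → value 116, running total 394.00
- fig.png (65/20 per unit): 9 of 20 → value 9×65/20 = 29.2500, running total 423.25
Total 423.25.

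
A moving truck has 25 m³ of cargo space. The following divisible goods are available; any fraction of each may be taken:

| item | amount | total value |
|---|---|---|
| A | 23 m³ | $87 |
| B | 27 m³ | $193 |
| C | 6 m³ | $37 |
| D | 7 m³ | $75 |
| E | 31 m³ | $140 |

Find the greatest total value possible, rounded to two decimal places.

203.67

Take in order of value per unit:
- D (75/7 per unit): all 7 → value 75, running total 75.00
- B (193/27 per unit): 18 of 27 → value 18×193/27 = 128.6667, running total 203.67
Total 203.67.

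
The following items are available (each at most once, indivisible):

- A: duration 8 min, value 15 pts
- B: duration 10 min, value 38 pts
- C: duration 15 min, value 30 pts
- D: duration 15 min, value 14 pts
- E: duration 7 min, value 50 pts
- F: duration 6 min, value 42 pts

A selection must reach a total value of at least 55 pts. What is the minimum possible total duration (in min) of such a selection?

13

Subsets with value ≥ 55, sorted by total duration:
- E+F: duration 13, value 92
- A+F: duration 14, value 57
- A+E: duration 15, value 65
- B+F: duration 16, value 80
Minimum duration: 13 min.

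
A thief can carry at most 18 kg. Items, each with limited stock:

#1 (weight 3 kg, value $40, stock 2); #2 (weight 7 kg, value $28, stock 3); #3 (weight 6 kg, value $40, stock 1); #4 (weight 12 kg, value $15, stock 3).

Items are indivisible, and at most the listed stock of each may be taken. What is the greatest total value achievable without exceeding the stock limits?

$120

Best selections within weight 18 and stock limits:
- 2×#1 + 1×#3: weight 12, value 120
- 2×#1 + 1×#2: weight 13, value 108
- 1×#1 + 1×#2 + 1×#3: weight 16, value 108
- 1×#1 + 2×#2: weight 17, value 96
Best: $120.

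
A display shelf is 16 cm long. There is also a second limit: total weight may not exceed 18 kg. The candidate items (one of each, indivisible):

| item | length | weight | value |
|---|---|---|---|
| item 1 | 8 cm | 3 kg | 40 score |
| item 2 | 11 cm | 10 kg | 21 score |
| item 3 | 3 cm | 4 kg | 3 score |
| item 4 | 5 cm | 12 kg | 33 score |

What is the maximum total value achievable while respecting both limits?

Feasible sets respecting both limits:
- item 1+item 4: length 13, weight 15, value 73
- item 1+item 3: length 11, weight 7, value 43
- item 1: length 8, weight 3, value 40
Best: 73 score.

73 score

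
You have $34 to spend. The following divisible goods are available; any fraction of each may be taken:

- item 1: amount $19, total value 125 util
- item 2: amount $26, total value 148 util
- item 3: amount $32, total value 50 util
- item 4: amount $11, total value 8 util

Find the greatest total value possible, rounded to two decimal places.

210.38

Take in order of value per unit:
- item 1 (125/19 per unit): all 19 → value 125, running total 125.00
- item 2 (148/26 per unit): 15 of 26 → value 15×148/26 = 85.3846, running total 210.38
Total 210.38.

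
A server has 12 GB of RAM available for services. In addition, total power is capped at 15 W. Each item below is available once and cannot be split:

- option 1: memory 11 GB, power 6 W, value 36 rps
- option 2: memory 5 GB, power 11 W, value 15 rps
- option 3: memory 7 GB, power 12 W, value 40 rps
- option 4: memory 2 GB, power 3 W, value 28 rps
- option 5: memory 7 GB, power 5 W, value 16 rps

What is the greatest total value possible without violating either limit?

68 rps

Feasible sets respecting both limits:
- option 3+option 4: memory 9, power 15, value 68
- option 4+option 5: memory 9, power 8, value 44
- option 2+option 4: memory 7, power 14, value 43
Best: 68 rps.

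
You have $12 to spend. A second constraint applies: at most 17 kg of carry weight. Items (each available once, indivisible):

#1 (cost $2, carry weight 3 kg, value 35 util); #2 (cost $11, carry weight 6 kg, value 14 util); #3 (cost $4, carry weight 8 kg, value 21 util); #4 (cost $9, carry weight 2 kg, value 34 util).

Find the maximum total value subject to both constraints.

Feasible sets respecting both limits:
- #1+#4: cost 11, carry weight 5, value 69
- #1+#3: cost 6, carry weight 11, value 56
- #1: cost 2, carry weight 3, value 35
Best: 69 util.

69 util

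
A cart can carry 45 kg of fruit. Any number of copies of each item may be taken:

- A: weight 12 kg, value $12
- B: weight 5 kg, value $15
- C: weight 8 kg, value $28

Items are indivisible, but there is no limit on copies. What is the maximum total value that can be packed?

Best value-per-unit is C at 28/8; filling with it alone gives 5×28 = 140.
Optimal mix: 1×B + 5×C → weight 45, value 155.

$155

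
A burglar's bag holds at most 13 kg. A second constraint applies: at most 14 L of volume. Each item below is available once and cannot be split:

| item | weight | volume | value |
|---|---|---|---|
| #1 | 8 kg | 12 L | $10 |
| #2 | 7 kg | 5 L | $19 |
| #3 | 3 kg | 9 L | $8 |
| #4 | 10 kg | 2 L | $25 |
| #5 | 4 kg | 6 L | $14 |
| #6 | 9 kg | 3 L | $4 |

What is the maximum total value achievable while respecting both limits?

$33

Feasible sets respecting both limits:
- #3+#4: weight 13, volume 11, value 33
- #2+#5: weight 11, volume 11, value 33
- #2+#3: weight 10, volume 14, value 27
Best: $33.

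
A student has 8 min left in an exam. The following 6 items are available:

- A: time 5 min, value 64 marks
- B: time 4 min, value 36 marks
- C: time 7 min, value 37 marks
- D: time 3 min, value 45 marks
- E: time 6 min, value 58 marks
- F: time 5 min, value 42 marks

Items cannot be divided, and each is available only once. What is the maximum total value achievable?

This is a 0/1 knapsack; check combinations near the capacity.
- A+D: time 5+3=8, value 64+45=109
- D+F: time 3+5=8, value 45+42=87
- B+D: time 4+3=7, value 36+45=81
Best: 109 marks.

109 marks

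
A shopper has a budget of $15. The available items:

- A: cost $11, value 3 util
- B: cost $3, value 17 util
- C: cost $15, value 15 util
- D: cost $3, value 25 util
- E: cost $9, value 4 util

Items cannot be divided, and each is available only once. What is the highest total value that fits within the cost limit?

46 util

Check high-value combinations within $15:
- B+D+E: cost 3+3+9=15, value 17+25+4=46
- B+D: cost 3+3=6, value 17+25=42
- D+E: cost 3+9=12, value 25+4=29
- A+D: cost 11+3=14, value 3+25=28
- D: cost 3, value 25
Best: 46 util.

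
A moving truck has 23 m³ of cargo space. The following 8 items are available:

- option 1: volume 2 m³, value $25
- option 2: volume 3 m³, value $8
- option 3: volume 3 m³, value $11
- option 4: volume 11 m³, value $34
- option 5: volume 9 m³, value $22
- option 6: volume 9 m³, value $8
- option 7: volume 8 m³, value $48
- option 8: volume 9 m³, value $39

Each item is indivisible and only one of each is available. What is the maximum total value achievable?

This is a 0/1 knapsack; check combinations near the capacity.
- option 1+option 3+option 7+option 8: volume 2+3+8+9=22, value 25+11+48+39=123
- option 1+option 2+option 7+option 8: volume 2+3+8+9=22, value 25+8+48+39=120
- option 1+option 7+option 8: volume 2+8+9=19, value 25+48+39=112
Best: $123.

$123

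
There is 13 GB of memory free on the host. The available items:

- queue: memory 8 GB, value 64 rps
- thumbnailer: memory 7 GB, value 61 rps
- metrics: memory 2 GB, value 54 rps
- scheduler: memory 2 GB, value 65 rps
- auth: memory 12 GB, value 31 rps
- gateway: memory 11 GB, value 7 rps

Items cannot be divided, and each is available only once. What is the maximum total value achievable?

Check high-value combinations within 13 GB:
- queue+metrics+scheduler: memory 8+2+2=12, value 64+54+65=183
- thumbnailer+metrics+scheduler: memory 7+2+2=11, value 61+54+65=180
- queue+scheduler: memory 8+2=10, value 64+65=129
Best: 183 rps.

183 rps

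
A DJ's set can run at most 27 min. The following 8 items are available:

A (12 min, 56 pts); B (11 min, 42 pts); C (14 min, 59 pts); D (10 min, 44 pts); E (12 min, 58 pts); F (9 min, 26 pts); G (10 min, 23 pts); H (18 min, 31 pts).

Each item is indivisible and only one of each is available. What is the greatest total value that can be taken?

Check high-value combinations within 27 min:
- C+E: duration 14+12=26, value 59+58=117
- A+C: duration 12+14=26, value 56+59=115
- A+E: duration 12+12=24, value 56+58=114
Best: 117 pts.

117 pts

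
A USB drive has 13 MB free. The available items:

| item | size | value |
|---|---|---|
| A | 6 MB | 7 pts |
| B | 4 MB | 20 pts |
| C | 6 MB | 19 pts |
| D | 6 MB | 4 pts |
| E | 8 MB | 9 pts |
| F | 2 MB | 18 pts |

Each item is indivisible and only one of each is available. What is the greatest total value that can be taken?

57 pts

Check high-value combinations within 13 MB:
- B+C+F: size 4+6+2=12, value 20+19+18=57
- A+B+F: size 6+4+2=12, value 7+20+18=45
- B+D+F: size 4+6+2=12, value 20+4+18=42
Best: 57 pts.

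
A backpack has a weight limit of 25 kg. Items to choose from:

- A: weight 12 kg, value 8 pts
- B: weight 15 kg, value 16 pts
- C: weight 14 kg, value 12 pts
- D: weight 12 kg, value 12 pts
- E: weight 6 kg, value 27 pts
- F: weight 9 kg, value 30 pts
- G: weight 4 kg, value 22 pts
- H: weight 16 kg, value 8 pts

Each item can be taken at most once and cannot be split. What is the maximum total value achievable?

Check high-value combinations within 25 kg:
- E+F+G: weight 6+9+4=19, value 27+30+22=79
- B+E+G: weight 15+6+4=25, value 16+27+22=65
- D+F+G: weight 12+9+4=25, value 12+30+22=64
- D+E+G: weight 12+6+4=22, value 12+27+22=61
- C+E+G: weight 14+6+4=24, value 12+27+22=61
Best: 79 pts.

79 pts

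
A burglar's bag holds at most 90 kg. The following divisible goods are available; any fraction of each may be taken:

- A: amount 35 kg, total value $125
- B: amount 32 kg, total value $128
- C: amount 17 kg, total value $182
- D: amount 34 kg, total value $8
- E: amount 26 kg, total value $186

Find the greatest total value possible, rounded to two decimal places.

549.57

Take in order of value per unit:
- C (182/17 per unit): all 17 → value 182, running total 182.00
- E (186/26 per unit): all 26 → value 186, running total 368.00
- B (128/32 per unit): all 32 → value 128, running total 496.00
- A (125/35 per unit): 15 of 35 → value 15×125/35 = 53.5714, running total 549.57
Total 549.57.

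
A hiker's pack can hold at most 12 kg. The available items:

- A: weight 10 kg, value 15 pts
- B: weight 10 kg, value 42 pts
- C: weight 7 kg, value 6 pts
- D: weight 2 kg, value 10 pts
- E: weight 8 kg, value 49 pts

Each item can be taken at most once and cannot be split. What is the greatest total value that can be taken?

59 pts

Check high-value combinations within 12 kg:
- D+E: weight 2+8=10, value 10+49=59
- B+D: weight 10+2=12, value 42+10=52
- E: weight 8, value 49
- B: weight 10, value 42
Best: 59 pts.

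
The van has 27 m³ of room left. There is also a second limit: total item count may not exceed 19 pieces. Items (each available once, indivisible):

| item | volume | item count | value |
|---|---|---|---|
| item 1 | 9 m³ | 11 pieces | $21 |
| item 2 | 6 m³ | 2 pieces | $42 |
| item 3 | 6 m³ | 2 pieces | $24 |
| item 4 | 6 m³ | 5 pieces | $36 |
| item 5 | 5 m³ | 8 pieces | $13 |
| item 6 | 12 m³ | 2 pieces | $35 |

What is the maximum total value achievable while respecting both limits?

Feasible sets respecting both limits:
- item 2+item 3+item 4+item 5: volume 23, item count 17, value 115
- item 2+item 4+item 6: volume 24, item count 9, value 113
- item 2+item 3+item 4: volume 18, item count 9, value 102
- item 2+item 3+item 6: volume 24, item count 6, value 101
Best: $115.

$115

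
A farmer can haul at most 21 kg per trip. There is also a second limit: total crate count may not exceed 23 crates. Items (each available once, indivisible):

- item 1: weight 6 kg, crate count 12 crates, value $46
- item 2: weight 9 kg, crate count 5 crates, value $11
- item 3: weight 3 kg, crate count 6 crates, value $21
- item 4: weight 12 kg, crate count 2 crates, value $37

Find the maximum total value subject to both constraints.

$104

Feasible sets respecting both limits:
- item 1+item 3+item 4: weight 21, crate count 20, value 104
- item 1+item 4: weight 18, crate count 14, value 83
- item 1+item 2+item 3: weight 18, crate count 23, value 78
- item 1+item 3: weight 9, crate count 18, value 67
Best: $104.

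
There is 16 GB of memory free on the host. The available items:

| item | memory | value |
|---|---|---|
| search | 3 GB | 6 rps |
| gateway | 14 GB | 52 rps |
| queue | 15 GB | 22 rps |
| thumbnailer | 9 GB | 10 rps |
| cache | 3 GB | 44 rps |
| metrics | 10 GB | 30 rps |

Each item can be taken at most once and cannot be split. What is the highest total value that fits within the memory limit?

80 rps

This is a 0/1 knapsack; check combinations near the capacity.
- search+cache+metrics: memory 3+3+10=16, value 6+44+30=80
- cache+metrics: memory 3+10=13, value 44+30=74
- search+thumbnailer+cache: memory 3+9+3=15, value 6+10+44=60
- thumbnailer+cache: memory 9+3=12, value 10+44=54
Best: 80 rps.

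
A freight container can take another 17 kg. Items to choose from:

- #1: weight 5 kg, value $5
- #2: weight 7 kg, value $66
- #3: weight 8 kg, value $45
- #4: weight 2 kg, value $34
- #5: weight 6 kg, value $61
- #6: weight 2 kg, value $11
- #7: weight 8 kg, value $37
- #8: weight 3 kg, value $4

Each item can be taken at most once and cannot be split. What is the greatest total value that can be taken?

This is a 0/1 knapsack; check combinations near the capacity.
- #2+#4+#5+#6: weight 7+2+6+2=17, value 66+34+61+11=172
- #2+#4+#5: weight 7+2+6=15, value 66+34+61=161
- #2+#3+#4: weight 7+8+2=17, value 66+45+34=145
Best: $172.

$172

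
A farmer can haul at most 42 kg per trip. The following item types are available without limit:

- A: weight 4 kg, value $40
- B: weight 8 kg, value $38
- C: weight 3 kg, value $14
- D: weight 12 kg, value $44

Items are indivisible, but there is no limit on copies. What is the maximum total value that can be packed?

$400

Best value-per-unit is A at 40/4, and filling with it alone uses weight 10×4=40. No mix of the others beats 10×40 = 400.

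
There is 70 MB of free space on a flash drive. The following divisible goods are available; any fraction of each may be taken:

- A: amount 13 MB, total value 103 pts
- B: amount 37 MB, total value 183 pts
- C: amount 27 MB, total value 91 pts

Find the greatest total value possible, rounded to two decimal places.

Take in order of value per unit:
- A (103/13 per unit): all 13 → value 103, running total 103.00
- B (183/37 per unit): all 37 → value 183, running total 286.00
- C (91/27 per unit): 20 of 27 → value 20×91/27 = 67.4074, running total 353.41
Total 353.41.

353.41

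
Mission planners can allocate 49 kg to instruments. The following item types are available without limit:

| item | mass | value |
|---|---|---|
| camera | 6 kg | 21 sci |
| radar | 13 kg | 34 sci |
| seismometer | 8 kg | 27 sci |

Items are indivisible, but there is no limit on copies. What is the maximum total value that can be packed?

168 sci

Best value-per-unit is camera at 21/6, and filling with it alone uses mass 8×6=48. No mix of the others beats 8×21 = 168.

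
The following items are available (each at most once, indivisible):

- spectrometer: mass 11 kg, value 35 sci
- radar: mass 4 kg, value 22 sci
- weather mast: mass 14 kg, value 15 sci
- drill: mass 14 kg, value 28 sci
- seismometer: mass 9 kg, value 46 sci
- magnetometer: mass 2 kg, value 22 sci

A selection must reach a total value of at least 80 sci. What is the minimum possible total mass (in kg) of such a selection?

Subsets with value ≥ 80, sorted by total mass:
- radar+seismometer+magnetometer: mass 15, value 90
- spectrometer+seismometer: mass 20, value 81
Minimum mass: 15 kg.

15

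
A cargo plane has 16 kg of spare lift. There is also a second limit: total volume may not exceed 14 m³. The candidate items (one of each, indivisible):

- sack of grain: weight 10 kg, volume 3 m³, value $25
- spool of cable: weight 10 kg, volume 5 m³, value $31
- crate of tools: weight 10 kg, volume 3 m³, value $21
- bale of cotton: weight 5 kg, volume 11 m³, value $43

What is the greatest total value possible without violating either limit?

Feasible sets respecting both limits:
- sack of grain+bale of cotton: weight 15, volume 14, value 68
- crate of tools+bale of cotton: weight 15, volume 14, value 64
- bale of cotton: weight 5, volume 11, value 43
- spool of cable: weight 10, volume 5, value 31
Best: $68.

$68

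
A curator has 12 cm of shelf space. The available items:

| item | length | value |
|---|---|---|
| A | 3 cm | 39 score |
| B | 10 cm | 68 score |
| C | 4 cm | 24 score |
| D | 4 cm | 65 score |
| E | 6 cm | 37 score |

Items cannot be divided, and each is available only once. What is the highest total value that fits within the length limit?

128 score

Check high-value combinations within 12 cm:
- A+C+D: length 3+4+4=11, value 39+24+65=128
- A+D: length 3+4=7, value 39+65=104
- D+E: length 4+6=10, value 65+37=102
- C+D: length 4+4=8, value 24+65=89
Best: 128 score.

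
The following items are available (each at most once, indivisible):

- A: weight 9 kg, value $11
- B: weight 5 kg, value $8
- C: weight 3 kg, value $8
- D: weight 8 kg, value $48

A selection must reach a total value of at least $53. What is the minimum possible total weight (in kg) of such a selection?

11

Subsets with value ≥ 53, sorted by total weight:
- C+D: weight 11, value 56
- B+D: weight 13, value 56
Minimum weight: 11 kg.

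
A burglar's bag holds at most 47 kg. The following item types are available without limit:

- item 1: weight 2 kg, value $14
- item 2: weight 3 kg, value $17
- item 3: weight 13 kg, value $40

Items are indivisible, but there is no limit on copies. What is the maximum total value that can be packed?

Best value-per-unit is item 1 at 14/2; filling with it alone gives 23×14 = 322.
Optimal mix: 22×item 1 + 1×item 2 → weight 47, value 325.

$325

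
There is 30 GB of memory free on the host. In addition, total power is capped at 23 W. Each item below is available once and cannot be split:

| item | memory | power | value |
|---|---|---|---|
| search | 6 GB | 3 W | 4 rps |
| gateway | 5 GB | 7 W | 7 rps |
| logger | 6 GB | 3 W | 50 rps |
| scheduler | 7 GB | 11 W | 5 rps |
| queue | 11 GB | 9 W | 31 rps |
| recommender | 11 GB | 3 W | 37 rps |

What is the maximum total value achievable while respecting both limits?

Feasible sets respecting both limits:
- logger+queue+recommender: memory 28, power 15, value 118
- search+gateway+logger+recommender: memory 28, power 16, value 98
- search+logger+scheduler+recommender: memory 30, power 20, value 96
Best: 118 rps.

118 rps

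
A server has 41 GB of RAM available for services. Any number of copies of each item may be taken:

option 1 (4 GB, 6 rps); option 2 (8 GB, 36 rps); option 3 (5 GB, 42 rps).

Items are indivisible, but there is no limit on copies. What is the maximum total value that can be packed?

Best value-per-unit is option 3 at 42/5, and filling with it alone uses memory 8×5=40. No mix of the others beats 8×42 = 336.

336 rps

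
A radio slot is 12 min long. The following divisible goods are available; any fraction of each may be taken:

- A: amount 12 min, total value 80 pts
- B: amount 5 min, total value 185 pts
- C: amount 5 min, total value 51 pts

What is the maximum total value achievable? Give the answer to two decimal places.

249.33

Take in order of value per unit:
- B (185/5 per unit): all 5 → value 185, running total 185.00
- C (51/5 per unit): all 5 → value 51, running total 236.00
- A (80/12 per unit): 2 of 12 → value 2×80/12 = 13.3333, running total 249.33
Total 249.33.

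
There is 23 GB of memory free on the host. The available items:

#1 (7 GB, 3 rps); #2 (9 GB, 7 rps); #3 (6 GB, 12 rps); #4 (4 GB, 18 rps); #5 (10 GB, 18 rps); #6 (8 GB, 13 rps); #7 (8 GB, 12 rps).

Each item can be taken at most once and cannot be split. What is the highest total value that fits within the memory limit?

49 rps

Check high-value combinations within 23 GB:
- #4+#5+#6: memory 4+10+8=22, value 18+18+13=49
- #3+#4+#5: memory 6+4+10=20, value 12+18+18=48
- #4+#5+#7: memory 4+10+8=22, value 18+18+12=48
Best: 49 rps.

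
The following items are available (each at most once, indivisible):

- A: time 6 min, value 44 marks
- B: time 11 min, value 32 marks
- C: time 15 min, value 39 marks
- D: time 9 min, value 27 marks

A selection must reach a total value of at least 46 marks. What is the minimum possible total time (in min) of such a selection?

15

Subsets with value ≥ 46, sorted by total time:
- A+D: time 15, value 71
- A+B: time 17, value 76
- B+D: time 20, value 59
Minimum time: 15 min.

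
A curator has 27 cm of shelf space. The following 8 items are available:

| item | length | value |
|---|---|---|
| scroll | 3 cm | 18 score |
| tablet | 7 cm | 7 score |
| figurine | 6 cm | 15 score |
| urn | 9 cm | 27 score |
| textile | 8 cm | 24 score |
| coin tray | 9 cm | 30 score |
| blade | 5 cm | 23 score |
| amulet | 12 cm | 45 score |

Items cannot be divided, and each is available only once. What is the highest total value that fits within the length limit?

Check high-value combinations within 27 cm:
- scroll+figurine+blade+amulet: length 3+6+5+12=26, value 18+15+23+45=101
- scroll+urn+coin tray+blade: length 3+9+9+5=26, value 18+27+30+23=98
- coin tray+blade+amulet: length 9+5+12=26, value 30+23+45=98
- scroll+textile+coin tray+blade: length 3+8+9+5=25, value 18+24+30+23=95
Best: 101 score.

101 score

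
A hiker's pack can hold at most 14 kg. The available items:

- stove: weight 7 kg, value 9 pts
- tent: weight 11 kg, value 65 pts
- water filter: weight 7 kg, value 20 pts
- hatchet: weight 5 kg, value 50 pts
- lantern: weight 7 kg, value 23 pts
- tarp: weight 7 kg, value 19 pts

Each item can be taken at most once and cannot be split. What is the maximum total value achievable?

Check high-value combinations within 14 kg:
- hatchet+lantern: weight 5+7=12, value 50+23=73
- water filter+hatchet: weight 7+5=12, value 20+50=70
- hatchet+tarp: weight 5+7=12, value 50+19=69
- tent: weight 11, value 65
Best: 73 pts.

73 pts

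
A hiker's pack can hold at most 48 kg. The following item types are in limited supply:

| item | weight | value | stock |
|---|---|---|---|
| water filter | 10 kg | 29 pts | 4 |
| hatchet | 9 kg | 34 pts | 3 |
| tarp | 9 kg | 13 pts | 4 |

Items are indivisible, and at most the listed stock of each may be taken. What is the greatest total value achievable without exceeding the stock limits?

160 pts

Top feasible selections:
- 2×water filter + 3×hatchet: weight 47, value 160
- 3×water filter + 2×hatchet: weight 48, value 155
Best: 160 pts.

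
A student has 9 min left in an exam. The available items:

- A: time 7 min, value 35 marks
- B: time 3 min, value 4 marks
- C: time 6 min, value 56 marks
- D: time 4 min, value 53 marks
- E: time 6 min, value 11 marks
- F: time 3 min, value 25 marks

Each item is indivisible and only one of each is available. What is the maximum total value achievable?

Check high-value combinations within 9 min:
- C+F: time 6+3=9, value 56+25=81
- D+F: time 4+3=7, value 53+25=78
- B+C: time 3+6=9, value 4+56=60
- B+D: time 3+4=7, value 4+53=57
Best: 81 marks.

81 marks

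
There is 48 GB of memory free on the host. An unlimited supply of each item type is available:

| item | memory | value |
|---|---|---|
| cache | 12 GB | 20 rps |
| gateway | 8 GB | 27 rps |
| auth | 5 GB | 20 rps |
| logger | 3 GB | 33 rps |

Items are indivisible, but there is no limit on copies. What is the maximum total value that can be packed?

528 rps

Best value-per-unit is logger at 33/3, and filling with it alone uses memory 16×3=48. No mix of the others beats 16×33 = 528.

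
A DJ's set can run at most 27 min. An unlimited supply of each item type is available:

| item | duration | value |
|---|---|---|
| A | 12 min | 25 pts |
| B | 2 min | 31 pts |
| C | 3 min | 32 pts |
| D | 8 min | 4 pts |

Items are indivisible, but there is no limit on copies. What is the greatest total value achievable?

404 pts

Best value-per-unit is B at 31/2; filling with it alone gives 13×31 = 403.
Optimal mix: 12×B + 1×C → duration 27, value 404.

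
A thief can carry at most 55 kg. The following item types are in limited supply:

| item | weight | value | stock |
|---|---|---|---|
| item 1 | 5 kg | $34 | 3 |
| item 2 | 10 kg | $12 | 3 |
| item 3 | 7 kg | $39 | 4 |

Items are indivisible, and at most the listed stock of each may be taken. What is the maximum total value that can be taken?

$270

Best selections within weight 55 and stock limits:
- 3×item 1 + 1×item 2 + 4×item 3: weight 53, value 270
- 3×item 1 + 4×item 3: weight 43, value 258
- 2×item 1 + 1×item 2 + 4×item 3: weight 48, value 236
Best: $270.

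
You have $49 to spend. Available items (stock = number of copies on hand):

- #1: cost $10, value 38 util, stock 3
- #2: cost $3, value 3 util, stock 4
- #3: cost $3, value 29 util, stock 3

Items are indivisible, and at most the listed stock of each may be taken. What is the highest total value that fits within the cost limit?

Best selections within cost 49 and stock limits:
- 3×#1 + 3×#2 + 3×#3: cost 48, value 210
- 3×#1 + 2×#2 + 3×#3: cost 45, value 207
- 3×#1 + 1×#2 + 3×#3: cost 42, value 204
- 3×#1 + 3×#3: cost 39, value 201
Best: 210 util.

210 util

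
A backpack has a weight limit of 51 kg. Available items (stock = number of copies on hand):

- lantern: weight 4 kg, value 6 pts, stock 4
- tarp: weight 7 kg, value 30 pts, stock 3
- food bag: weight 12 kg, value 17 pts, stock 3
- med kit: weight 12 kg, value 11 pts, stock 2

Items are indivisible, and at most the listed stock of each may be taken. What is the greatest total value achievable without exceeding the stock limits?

131 pts

Top feasible selections:
- 4×lantern + 3×tarp + 1×food bag: weight 49, value 131
- 1×lantern + 3×tarp + 2×food bag: weight 49, value 130
- 3×lantern + 3×tarp + 1×food bag: weight 45, value 125
- 4×lantern + 3×tarp + 1×med kit: weight 49, value 125
Best: 131 pts.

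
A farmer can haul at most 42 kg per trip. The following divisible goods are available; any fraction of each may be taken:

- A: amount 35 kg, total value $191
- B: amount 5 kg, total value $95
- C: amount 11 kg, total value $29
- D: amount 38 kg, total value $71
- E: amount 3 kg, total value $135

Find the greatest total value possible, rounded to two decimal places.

415.54

Take in order of value per unit:
- E (135/3 per unit): all 3 → value 135, running total 135.00
- B (95/5 per unit): all 5 → value 95, running total 230.00
- A (191/35 per unit): 34 of 35 → value 34×191/35 = 185.5429, running total 415.54
Total 415.54.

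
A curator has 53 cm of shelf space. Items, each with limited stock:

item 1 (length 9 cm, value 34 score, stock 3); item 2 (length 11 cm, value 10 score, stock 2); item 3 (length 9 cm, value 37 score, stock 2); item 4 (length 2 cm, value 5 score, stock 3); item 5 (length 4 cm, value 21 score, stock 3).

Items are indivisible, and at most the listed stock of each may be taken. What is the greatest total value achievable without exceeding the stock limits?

Best selections within length 53 and stock limits:
- 3×item 1 + 2×item 3 + 2×item 5: length 53, value 218
- 2×item 1 + 2×item 3 + 2×item 4 + 3×item 5: length 52, value 215
Best: 218 score.

218 score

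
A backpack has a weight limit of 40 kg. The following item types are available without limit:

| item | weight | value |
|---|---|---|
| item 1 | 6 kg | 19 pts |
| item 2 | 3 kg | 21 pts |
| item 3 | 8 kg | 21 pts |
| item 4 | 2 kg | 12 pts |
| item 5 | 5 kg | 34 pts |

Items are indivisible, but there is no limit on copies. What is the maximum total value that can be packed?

Best value-per-unit is item 2 at 21/3; filling with it alone gives 13×21 = 273.
Optimal mix: 10×item 2 + 2×item 5 → weight 40, value 278.

278 pts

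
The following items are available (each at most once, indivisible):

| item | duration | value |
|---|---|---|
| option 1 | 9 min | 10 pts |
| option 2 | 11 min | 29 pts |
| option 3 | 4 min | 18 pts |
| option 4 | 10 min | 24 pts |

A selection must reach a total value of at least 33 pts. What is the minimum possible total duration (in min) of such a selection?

14

Subsets with value ≥ 33, sorted by total duration:
- option 3+option 4: duration 14, value 42
- option 2+option 3: duration 15, value 47
- option 1+option 4: duration 19, value 34
Minimum duration: 14 min.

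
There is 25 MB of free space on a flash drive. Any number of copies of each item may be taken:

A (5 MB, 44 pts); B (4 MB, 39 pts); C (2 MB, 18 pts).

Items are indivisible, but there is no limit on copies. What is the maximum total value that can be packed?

Best value-per-unit is B at 39/4; filling with it alone gives 6×39 = 234.
Optimal mix: 1×A + 5×B → size 25, value 239.

239 pts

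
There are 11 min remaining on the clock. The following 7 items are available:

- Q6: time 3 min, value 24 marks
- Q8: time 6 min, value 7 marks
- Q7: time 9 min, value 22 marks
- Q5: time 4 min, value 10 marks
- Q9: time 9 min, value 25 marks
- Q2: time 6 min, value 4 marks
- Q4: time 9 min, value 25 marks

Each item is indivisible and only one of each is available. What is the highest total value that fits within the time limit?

Check high-value combinations within 11 min:
- Q6+Q5: time 3+4=7, value 24+10=34
- Q6+Q8: time 3+6=9, value 24+7=31
- Q6+Q2: time 3+6=9, value 24+4=28
Best: 34 marks.

34 marks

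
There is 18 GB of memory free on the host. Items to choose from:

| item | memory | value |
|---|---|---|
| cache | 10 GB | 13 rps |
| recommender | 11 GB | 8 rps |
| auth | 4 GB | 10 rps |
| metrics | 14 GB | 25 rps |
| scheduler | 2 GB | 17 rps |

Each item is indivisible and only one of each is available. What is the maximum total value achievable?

This is a 0/1 knapsack; check combinations near the capacity.
- metrics+scheduler: memory 14+2=16, value 25+17=42
- cache+auth+scheduler: memory 10+4+2=16, value 13+10+17=40
- recommender+auth+scheduler: memory 11+4+2=17, value 8+10+17=35
- auth+metrics: memory 4+14=18, value 10+25=35
Best: 42 rps.

42 rps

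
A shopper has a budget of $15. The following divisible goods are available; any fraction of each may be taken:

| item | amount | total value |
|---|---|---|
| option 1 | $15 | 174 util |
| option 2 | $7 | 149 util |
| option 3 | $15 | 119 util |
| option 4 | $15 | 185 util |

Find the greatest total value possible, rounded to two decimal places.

Take in order of value per unit:
- option 2 (149/7 per unit): all 7 → value 149, running total 149.00
- option 4 (185/15 per unit): 8 of 15 → value 8×185/15 = 98.6667, running total 247.67
Total 247.67.

247.67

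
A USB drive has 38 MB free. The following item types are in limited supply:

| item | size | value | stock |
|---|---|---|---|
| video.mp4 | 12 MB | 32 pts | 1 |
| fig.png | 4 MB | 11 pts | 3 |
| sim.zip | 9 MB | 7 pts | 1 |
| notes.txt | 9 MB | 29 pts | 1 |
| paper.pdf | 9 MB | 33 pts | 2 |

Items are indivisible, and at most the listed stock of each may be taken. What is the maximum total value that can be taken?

Top feasible selections:
- 1×video.mp4 + 2×fig.png + 2×paper.pdf: size 38, value 120
- 2×fig.png + 1×notes.txt + 2×paper.pdf: size 35, value 117
- 1×video.mp4 + 2×fig.png + 1×notes.txt + 1×paper.pdf: size 38, value 116
- 1×video.mp4 + 1×fig.png + 2×paper.pdf: size 34, value 109
Best: 120 pts.

120 pts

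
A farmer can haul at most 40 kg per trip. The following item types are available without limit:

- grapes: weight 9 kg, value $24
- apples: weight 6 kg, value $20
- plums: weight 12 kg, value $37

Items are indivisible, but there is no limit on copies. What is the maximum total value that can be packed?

Best value-per-unit is apples at 20/6; filling with it alone gives 6×20 = 120.
Optimal mix: 1×grapes + 5×apples → weight 39, value 124.

$124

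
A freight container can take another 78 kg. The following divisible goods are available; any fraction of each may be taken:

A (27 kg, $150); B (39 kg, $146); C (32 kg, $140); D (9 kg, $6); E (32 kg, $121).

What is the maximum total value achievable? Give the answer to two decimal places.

361.84

Take in order of value per unit:
- A (150/27 per unit): all 27 → value 150, running total 150.00
- C (140/32 per unit): all 32 → value 140, running total 290.00
- E (121/32 per unit): 19 of 32 → value 19×121/32 = 71.8438, running total 361.84
Total 361.84.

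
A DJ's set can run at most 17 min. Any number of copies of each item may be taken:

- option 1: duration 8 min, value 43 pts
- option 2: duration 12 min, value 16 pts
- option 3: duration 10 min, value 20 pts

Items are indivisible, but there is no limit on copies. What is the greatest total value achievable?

86 pts

Best value-per-unit is option 1 at 43/8, and filling with it alone uses duration 2×8=16. No mix of the others beats 2×43 = 86.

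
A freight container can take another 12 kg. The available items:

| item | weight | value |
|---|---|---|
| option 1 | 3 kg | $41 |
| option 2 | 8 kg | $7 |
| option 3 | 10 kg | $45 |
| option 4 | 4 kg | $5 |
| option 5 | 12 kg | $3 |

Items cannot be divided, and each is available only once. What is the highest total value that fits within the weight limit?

$48

Check high-value combinations within 12 kg:
- option 1+option 2: weight 3+8=11, value 41+7=48
- option 1+option 4: weight 3+4=7, value 41+5=46
- option 3: weight 10, value 45
- option 1: weight 3, value 41
Best: $48.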